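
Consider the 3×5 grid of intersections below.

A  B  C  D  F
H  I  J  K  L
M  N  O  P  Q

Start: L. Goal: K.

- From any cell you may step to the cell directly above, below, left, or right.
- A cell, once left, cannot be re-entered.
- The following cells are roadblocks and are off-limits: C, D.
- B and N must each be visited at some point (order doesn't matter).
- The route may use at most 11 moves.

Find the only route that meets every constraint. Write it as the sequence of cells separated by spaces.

The budget equals the shortest possible length, so every move has to be on a shortest route through the required cells.
Route from L: down to Q, 4× left (reaching M), 2× up (reaching A), right to B, down to I, 2× right (reaching K) — 11 moves in all.
Check: all required cells visited; 11 ≤ 11 moves.

L Q P O N M H A B I J K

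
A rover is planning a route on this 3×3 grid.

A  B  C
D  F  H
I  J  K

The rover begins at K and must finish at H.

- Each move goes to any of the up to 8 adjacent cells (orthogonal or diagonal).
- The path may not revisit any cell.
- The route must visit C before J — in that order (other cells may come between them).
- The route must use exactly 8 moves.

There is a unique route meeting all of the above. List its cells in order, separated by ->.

K -> F -> C -> B -> A -> D -> I -> J -> H

The waypoints must appear in the order C, J, with no cell reused.
Route from K: up-left to F, up-right to C, 2× left (reaching A), 2× down (reaching I), right to J, up-right to H — 8 moves in all.
Check: order respected (C at step 2, J at step 7); 8 moves as required.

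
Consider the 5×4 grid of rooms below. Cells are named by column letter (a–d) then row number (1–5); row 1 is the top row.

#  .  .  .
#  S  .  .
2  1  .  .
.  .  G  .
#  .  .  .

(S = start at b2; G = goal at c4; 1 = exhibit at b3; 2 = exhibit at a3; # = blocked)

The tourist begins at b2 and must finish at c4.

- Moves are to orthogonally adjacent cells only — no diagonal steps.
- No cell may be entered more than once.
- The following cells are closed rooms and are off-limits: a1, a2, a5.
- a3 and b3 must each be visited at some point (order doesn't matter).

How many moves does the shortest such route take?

Any route passes through a3 and b3 in some order between b2 and c4. Summing Manhattan distances along each leg and taking the cheapest ordering (b2 → b3 → a3 → c4) gives a lower bound of 1 + 1 + 3 = 5 moves.
A route of 5 moves achieves this: b2 → b3 → a3 → a4 → b4 → c4.
Since 5 matches the lower bound, it is optimal.

5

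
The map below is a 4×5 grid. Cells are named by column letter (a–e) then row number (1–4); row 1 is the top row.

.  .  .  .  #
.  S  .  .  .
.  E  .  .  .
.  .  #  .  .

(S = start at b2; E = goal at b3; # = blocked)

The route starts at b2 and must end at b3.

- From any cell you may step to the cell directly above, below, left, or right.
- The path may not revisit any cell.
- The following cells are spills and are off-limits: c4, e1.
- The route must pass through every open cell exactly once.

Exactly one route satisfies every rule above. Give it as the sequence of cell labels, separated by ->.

b2 -> c2 -> c3 -> d3 -> d4 -> e4 -> e3 -> e2 -> d2 -> d1 -> c1 -> b1 -> a1 -> a2 -> a3 -> a4 -> b4 -> b3

Need to visit all 18 open cells exactly once, starting at b2 and ending at b3.
Route from b2: right to c2, down to c3, right to d3, down to d4, right to e4, 2× up (reaching e2), left to d2, up to d1, 3× left (reaching a1), 3× down (reaching a4), right to b4, up to b3 — 17 moves in all.
Check: all 18 open cells covered.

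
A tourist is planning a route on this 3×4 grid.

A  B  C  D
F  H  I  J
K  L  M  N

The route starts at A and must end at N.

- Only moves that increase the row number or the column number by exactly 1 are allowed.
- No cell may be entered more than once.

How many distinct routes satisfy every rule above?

A right/down-only route from A to N makes exactly 2 down-moves and 3 right-moves in some order.
With no other constraints that would be C(5,2) = 10 routes.
That gives 10 routes.

10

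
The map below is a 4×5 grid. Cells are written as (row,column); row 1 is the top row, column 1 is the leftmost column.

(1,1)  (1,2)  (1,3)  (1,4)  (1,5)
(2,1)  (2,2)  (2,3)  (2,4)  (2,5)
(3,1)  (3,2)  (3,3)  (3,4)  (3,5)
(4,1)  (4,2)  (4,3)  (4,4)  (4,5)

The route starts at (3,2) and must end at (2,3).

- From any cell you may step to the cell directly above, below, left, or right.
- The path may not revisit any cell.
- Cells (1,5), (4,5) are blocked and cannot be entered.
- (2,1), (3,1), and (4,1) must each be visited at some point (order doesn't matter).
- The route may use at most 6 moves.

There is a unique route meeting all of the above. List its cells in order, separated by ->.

The budget equals the shortest possible length, so every move has to be on a shortest route through the required cells.
Route from (3,2): down 1 to (4,2), left 1 to (4,1), up 2 to (2,1), right 2 to (2,3) — 6 moves in all.
Check: all required cells visited; 6 ≤ 6 moves.

(3,2) -> (4,2) -> (4,1) -> (3,1) -> (2,1) -> (2,2) -> (2,3)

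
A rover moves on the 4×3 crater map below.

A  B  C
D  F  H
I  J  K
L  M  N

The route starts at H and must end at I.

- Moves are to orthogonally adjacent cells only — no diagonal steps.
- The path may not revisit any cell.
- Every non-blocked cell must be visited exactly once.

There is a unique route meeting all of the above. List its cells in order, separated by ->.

Need to visit all 12 open cells exactly once, starting at H and ending at I.
Cell A has only two open neighbours (D and B), so the path must pass straight through it: one of those is the cell it's entered from and the other is where it exits.
Route from H: up to C, 2× left (reaching A), down to D, right to F, down to J, right to K, down to N, 2× left (reaching L), up to I — 11 moves in all.
Check: all 12 open cells covered.

H -> C -> B -> A -> D -> F -> J -> K -> N -> M -> L -> I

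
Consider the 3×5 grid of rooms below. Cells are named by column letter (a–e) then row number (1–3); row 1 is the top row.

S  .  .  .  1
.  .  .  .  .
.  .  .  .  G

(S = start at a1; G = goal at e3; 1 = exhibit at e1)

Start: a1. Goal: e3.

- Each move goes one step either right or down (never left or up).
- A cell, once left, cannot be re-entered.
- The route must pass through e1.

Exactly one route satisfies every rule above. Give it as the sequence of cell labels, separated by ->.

a1 -> b1 -> c1 -> d1 -> e1 -> e2 -> e3

Moves only go right or down, so the column and row indices never decrease.
Route from a1: 4× right (reaching e1), 2× down (reaching e3) — 6 moves in all.
Check: all required cells visited.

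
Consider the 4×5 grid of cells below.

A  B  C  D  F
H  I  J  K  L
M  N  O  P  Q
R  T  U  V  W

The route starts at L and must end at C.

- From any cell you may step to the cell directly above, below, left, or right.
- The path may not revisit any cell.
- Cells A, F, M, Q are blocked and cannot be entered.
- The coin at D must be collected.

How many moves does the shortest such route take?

3

Any route passes through D somewhere between L and C. Summing Manhattan distances along the two legs (L → D → C) gives a lower bound of 2 + 1 = 3 moves.
A route of 3 moves achieves this: L → K → D → C.
Since 3 matches the lower bound, it is optimal.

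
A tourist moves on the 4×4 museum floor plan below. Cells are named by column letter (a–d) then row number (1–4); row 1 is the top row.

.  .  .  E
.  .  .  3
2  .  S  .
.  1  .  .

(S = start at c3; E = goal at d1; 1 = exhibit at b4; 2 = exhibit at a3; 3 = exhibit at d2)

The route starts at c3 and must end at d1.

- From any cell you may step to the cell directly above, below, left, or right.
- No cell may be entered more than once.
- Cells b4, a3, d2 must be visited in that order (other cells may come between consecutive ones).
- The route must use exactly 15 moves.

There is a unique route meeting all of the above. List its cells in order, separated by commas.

c3, d3, d4, c4, b4, a4, a3, b3, b2, a2, a1, b1, c1, c2, d2, d1

The waypoints must appear in the order b4, a3, d2, with no cell reused.
Route from c3: right 1 to d3, down 1 to d4, left 3 to a4, up 1 to a3, right 1 to b3, up 1 to b2, left 1 to a2, up 1 to a1, right 2 to c1, down 1 to c2, right 1 to d2, up 1 to d1 — 15 moves in all.
Check: order respected (1 at step 4, 2 at step 6, 3 at step 14); 15 moves as required.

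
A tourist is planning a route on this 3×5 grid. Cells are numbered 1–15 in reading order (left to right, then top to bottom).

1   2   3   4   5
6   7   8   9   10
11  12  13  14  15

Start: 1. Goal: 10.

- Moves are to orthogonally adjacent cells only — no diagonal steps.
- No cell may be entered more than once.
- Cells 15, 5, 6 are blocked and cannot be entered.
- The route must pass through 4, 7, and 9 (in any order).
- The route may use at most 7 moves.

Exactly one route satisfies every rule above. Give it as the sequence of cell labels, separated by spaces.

1 2 7 8 3 4 9 10

The budget equals the shortest possible length, so every move has to be on a shortest route through the required cells.
Route from 1: right 1 to 2, down 1 to 7, right 1 to 8, up 1 to 3, right 1 to 4, down 1 to 9, right 1 to 10 — 7 moves in all.
Check: all required cells visited; 7 ≤ 7 moves.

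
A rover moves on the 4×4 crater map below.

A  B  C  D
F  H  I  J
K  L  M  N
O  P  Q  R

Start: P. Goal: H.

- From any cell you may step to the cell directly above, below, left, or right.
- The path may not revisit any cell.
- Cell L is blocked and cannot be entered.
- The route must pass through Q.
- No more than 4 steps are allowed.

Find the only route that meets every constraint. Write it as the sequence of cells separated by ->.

P -> Q -> M -> I -> H

The budget equals the shortest possible length, so every move has to be on a shortest route through the required cells.
Route from P: right 1 to Q, up 2 to I, left 1 to H — 4 moves in all.
Check: all required cells visited; 4 ≤ 4 moves.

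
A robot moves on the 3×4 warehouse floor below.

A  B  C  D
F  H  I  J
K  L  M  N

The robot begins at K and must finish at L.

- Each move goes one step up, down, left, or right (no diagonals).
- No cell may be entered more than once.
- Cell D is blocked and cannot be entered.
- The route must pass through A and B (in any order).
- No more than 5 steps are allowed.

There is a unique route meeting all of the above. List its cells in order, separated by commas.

K, F, A, B, H, L

The 5-move cap with required stops at A, B leaves no slack for detours.
Route from K: up 2 to A, right 1 to B, down 2 to L — 5 moves in all.
Check: all required cells visited; 5 ≤ 5 moves.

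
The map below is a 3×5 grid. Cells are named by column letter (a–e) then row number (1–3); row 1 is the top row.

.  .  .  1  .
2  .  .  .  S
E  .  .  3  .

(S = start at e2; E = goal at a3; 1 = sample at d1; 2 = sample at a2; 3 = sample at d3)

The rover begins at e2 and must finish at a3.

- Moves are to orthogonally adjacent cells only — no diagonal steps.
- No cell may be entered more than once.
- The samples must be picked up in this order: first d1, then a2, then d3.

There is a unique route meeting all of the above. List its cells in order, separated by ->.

The waypoints must appear in the order d1, a2, d3, with no cell reused.
Route from e2: up 1 to e1, left 4 to a1, down 1 to a2, right 3 to d2, down 1 to d3, left 3 to a3 — 13 moves in all.
Check: order respected (1 at step 2, 2 at step 6, 3 at step 10).

e2 -> e1 -> d1 -> c1 -> b1 -> a1 -> a2 -> b2 -> c2 -> d2 -> d3 -> c3 -> b3 -> a3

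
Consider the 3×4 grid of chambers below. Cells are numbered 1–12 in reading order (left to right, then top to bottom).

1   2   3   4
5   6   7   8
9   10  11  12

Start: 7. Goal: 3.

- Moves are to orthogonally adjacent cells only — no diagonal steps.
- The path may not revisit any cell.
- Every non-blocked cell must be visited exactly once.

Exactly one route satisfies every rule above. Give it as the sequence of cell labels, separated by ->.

7 -> 6 -> 2 -> 1 -> 5 -> 9 -> 10 -> 11 -> 12 -> 8 -> 4 -> 3

Need to visit all 12 open cells exactly once, starting at 7 and ending at 3.
Cell 1 has only two open neighbours (5 and 2), so the path must pass straight through it: one of those is the cell it's entered from and the other is where it exits.
Route from 7: left 1 to 6, up 1 to 2, left 1 to 1, down 2 to 9, right 3 to 12, up 2 to 4, left 1 to 3 — 11 moves in all.
Check: all 12 open cells covered.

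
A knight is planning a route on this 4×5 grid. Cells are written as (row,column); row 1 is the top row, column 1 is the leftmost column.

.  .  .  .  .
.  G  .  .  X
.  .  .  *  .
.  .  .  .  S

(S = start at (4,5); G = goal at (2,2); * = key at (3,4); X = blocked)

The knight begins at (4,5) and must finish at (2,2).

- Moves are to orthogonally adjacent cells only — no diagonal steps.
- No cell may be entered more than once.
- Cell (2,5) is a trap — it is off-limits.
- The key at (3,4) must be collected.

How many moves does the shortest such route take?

Any route passes through (3,4) somewhere between (4,5) and (2,2). Summing Manhattan distances along the two legs ((4,5) → (3,4) → (2,2)) gives a lower bound of 2 + 3 = 5 moves.
A route of 5 moves achieves this: (4,5) → (3,5) → (3,4) → (2,4) → (2,3) → (2,2).
Since 5 matches the lower bound, it is optimal.

5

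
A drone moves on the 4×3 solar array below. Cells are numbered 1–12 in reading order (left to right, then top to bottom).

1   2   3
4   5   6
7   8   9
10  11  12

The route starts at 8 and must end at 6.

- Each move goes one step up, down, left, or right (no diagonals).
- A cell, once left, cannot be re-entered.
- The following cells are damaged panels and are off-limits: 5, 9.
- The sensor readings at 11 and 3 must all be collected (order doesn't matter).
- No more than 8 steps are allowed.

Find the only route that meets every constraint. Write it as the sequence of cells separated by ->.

8 -> 11 -> 10 -> 7 -> 4 -> 1 -> 2 -> 3 -> 6

Any route must reach 11 and 3 and still end at 6 within 8 moves, so the order of the required stops is forced.
Route from 8: down 1 to 11, left 1 to 10, up 3 to 1, right 2 to 3, down 1 to 6 — 8 moves in all.
Check: all required cells visited; 8 ≤ 8 moves.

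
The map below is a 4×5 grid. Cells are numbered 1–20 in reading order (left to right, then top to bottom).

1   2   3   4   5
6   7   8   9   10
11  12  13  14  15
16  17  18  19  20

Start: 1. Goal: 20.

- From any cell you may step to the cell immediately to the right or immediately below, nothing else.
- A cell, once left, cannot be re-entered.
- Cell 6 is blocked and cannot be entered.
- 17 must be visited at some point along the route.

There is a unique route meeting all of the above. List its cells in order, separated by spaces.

Moves only go right or down, so the column and row indices never decrease.
Route from 1: right to 2, 3× down (reaching 17), 3× right (reaching 20) — 7 moves in all.
Check: all required cells visited.

1 2 7 12 17 18 19 20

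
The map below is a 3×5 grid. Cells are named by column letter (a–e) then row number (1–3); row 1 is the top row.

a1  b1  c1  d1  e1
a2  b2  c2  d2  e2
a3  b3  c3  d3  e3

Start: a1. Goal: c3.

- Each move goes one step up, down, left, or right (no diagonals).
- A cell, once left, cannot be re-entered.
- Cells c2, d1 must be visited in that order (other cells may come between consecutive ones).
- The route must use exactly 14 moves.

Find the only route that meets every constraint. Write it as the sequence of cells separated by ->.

a1 -> a2 -> a3 -> b3 -> b2 -> b1 -> c1 -> c2 -> d2 -> d1 -> e1 -> e2 -> e3 -> d3 -> c3

The waypoints must appear in the order c2, d1, with no cell reused.
Route from a1: 2× down (reaching a3), right to b3, 2× up (reaching b1), right to c1, down to c2, right to d2, up to d1, right to e1, 2× down (reaching e3), 2× left (reaching c3) — 14 moves in all.
Check: order respected (c2 at step 7, d1 at step 9); 14 moves as required.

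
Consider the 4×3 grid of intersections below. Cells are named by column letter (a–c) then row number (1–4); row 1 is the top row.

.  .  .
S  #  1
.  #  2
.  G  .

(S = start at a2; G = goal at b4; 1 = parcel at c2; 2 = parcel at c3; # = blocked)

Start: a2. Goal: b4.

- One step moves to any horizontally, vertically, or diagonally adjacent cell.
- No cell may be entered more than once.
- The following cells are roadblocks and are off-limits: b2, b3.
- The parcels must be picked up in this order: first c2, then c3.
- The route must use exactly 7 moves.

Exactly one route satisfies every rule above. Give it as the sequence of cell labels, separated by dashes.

a2 - a1 - b1 - c1 - c2 - c3 - c4 - b4

The waypoints must appear in the order c2, c3, with no cell reused.
Route from a2: up to a1, 2× right (reaching c1), 3× down (reaching c4), left to b4 — 7 moves in all.
Check: order respected (1 at step 4, 2 at step 5); 7 moves as required.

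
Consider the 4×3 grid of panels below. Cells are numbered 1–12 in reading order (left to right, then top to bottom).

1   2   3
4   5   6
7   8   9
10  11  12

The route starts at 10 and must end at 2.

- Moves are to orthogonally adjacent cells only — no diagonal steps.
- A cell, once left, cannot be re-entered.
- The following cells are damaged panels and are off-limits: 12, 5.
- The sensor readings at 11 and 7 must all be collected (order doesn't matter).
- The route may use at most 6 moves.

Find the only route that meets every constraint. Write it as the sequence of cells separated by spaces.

10 11 8 7 4 1 2

Any route must reach 11 and 7 and still end at 2 within 6 moves, so the order of the required stops is forced.
Route from 10: right 1 to 11, up 1 to 8, left 1 to 7, up 2 to 1, right 1 to 2 — 6 moves in all.
Check: all required cells visited; 6 ≤ 6 moves.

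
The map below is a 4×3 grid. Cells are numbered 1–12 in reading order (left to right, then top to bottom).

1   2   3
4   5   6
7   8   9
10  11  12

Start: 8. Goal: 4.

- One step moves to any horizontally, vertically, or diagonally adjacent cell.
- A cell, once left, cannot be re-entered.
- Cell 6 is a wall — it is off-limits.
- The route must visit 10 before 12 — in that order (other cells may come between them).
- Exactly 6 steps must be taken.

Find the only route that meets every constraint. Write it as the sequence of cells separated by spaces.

8 10 11 12 9 5 4

The waypoints must appear in the order 10, 12, with no cell reused.
Route from 8: down-left to 10, 2× right (reaching 12), up to 9, up-left to 5, left to 4 — 6 moves in all.
Check: order respected (10 at step 1, 12 at step 3); 6 moves as required.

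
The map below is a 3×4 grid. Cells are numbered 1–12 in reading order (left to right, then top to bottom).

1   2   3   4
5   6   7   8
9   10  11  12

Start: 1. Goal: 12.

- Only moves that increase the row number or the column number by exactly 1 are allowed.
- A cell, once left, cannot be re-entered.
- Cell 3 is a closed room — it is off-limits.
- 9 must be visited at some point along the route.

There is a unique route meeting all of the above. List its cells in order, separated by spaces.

Moves only go right or down, so the column and row indices never decrease.
Route from 1: 2× down (reaching 9), 3× right (reaching 12) — 5 moves in all.
Check: all required cells visited.

1 5 9 10 11 12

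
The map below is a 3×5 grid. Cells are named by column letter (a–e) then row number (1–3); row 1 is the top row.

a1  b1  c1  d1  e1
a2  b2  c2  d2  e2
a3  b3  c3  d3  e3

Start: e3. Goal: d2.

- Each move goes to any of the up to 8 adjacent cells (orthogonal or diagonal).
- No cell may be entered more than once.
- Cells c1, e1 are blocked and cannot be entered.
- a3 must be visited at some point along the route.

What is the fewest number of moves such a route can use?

Any route passes through a3 somewhere between e3 and d2. Summing Chebyshev distances along the two legs (e3 → a3 → d2) gives a lower bound of 4 + 3 = 7 moves.
A route of 7 moves achieves this: e3 → d3 → c2 → b2 → a3 → b3 → c3 → d2.
Since 7 matches the lower bound, it is optimal.

7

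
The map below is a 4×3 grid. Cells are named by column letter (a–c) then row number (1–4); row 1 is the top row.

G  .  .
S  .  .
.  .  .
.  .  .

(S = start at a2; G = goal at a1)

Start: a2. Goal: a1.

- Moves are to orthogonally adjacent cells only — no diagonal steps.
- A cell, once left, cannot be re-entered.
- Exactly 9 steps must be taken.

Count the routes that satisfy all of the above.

9

Need simple routes of exactly 9 moves from a2 to a1 (Manhattan distance 1, so 4 moves are spent on a detour and 4 undoing it).
Branch systematically from the start, pruning whenever the remaining move budget drops below the Manhattan distance to a1 or differs from it in parity. Grouping the completions by first move — via a3: 8; via b2: 1 (no valid completion starts via a1) — and summing: 8 + 1 = 9.
That gives 9 routes.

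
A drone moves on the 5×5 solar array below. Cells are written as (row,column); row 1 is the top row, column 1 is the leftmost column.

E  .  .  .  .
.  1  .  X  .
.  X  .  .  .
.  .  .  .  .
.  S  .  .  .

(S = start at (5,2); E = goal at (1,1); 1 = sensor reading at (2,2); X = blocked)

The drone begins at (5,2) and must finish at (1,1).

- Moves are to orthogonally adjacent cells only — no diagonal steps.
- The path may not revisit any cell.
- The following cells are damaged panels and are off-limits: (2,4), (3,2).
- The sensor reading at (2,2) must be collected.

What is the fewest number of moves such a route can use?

7

Any route passes through (2,2) somewhere between (5,2) and (1,1). Summing Manhattan distances along the two legs ((5,2) → (2,2) → (1,1)) gives a lower bound of 3 + 2 = 5 moves.
That bound ignores the blocked cells. Measuring each leg by the fewest moves that actually steer around them ((5,2)→(2,2): 5; (2,2)→(1,1): 2) raises the lower bound to 7.
A route of 7 moves exists: (5,2) → (4,2) → (4,1) → (3,1) → (2,1) → (2,2) → (1,2) → (1,1).
Since 7 matches that lower bound, it is optimal.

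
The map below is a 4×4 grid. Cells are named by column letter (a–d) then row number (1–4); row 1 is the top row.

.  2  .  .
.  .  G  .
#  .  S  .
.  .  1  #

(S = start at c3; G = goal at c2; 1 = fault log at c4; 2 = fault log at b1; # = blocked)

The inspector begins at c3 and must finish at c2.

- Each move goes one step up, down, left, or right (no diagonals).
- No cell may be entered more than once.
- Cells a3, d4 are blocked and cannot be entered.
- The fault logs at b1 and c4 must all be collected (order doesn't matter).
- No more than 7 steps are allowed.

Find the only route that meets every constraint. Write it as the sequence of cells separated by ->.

The budget equals the shortest possible length, so every move has to be on a shortest route through the required cells.
Route from c3: down 1 to c4, left 1 to b4, up 3 to b1, right 1 to c1, down 1 to c2 — 7 moves in all.
Check: all required cells visited; 7 ≤ 7 moves.

c3 -> c4 -> b4 -> b3 -> b2 -> b1 -> c1 -> c2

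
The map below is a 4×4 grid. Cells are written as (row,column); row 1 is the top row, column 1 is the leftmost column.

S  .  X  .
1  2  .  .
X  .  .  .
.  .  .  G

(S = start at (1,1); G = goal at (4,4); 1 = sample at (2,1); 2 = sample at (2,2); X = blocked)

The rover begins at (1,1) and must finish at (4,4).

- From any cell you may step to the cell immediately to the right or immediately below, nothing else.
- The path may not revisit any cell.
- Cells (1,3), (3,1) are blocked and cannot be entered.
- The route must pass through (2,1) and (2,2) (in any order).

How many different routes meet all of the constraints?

A right/down-only route from (1,1) to (4,4) makes exactly 3 down-moves and 3 right-moves in some order.
With no other constraints that would be C(6,3) = 20 routes.
A monotone route can only reach the required cells in the order (2,1), (2,2), so split there and multiply the segment counts (each segment already excludes blocked cells): (1,1)→(2,1): 1; (2,1)→(2,2): 1; (2,2)→(4,4): 6; product = 6.
That gives 6 routes.

6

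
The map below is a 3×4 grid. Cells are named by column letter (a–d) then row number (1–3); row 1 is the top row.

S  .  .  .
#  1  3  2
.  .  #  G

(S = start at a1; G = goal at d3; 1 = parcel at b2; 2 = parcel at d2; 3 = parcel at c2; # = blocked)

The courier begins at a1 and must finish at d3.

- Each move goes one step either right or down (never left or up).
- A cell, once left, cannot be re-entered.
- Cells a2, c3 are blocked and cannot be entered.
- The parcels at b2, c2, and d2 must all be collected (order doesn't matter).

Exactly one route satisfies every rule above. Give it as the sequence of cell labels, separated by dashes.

Moves only go right or down, so the column and row indices never decrease.
Route from a1: right to b1, down to b2, 2× right (reaching d2), down to d3 — 5 moves in all.
Check: all required cells visited.

a1 - b1 - b2 - c2 - d2 - d3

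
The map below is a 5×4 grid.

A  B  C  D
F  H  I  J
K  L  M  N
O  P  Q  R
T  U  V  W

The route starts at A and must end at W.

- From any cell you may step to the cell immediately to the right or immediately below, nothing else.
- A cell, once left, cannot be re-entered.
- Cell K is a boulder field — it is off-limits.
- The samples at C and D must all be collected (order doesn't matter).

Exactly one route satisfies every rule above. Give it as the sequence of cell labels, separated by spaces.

A B C D J N R W

Moves only go right or down, so the column and row indices never decrease.
Route from A: right 3 to D, down 4 to W — 7 moves in all.
Check: all required cells visited.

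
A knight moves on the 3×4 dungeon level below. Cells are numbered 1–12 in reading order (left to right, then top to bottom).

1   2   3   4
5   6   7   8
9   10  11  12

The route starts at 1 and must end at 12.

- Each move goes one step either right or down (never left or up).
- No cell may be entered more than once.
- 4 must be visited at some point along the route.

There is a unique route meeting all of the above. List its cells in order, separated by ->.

1 -> 2 -> 3 -> 4 -> 8 -> 12

Moves only go right or down, so the column and row indices never decrease.
Route from 1: 3× right (reaching 4), 2× down (reaching 12) — 5 moves in all.
Check: all required cells visited.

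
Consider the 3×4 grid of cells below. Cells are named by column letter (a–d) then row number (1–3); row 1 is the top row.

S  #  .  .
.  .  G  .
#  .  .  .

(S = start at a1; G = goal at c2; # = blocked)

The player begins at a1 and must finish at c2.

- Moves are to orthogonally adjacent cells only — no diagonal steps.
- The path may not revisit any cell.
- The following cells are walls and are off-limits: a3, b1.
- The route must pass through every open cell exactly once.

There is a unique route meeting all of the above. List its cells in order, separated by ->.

Need to visit all 10 open cells exactly once, starting at a1 and ending at c2.
Cell c1 has only two open neighbours (c2 and d1), so the path must pass straight through it: one of those is the cell it's entered from and the other is where it exits.
Route from a1: down 1 to a2, right 1 to b2, down 1 to b3, right 2 to d3, up 2 to d1, left 1 to c1, down 1 to c2 — 9 moves in all.
Check: all 10 open cells covered.

a1 -> a2 -> b2 -> b3 -> c3 -> d3 -> d2 -> d1 -> c1 -> c2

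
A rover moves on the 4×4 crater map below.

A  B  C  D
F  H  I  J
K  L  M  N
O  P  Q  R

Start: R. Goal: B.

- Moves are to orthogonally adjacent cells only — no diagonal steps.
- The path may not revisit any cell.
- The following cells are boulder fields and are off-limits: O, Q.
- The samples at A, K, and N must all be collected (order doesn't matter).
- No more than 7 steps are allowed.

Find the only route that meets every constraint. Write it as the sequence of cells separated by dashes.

The budget equals the shortest possible length, so every move has to be on a shortest route through the required cells.
Route from R: up to N, 3× left (reaching K), 2× up (reaching A), right to B — 7 moves in all.
Check: all required cells visited; 7 ≤ 7 moves.

R - N - M - L - K - F - A - B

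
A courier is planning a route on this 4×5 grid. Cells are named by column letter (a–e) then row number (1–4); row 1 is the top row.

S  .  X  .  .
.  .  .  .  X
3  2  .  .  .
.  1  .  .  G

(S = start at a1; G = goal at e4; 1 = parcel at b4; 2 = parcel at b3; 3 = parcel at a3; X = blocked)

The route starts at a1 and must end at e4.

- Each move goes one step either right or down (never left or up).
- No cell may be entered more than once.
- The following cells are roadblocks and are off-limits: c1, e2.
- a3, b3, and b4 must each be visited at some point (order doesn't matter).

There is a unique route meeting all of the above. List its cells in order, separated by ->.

Moves only go right or down, so the column and row indices never decrease.
Route from a1: down 2 to a3, right 1 to b3, down 1 to b4, right 3 to e4 — 7 moves in all.
Check: all required cells visited.

a1 -> a2 -> a3 -> b3 -> b4 -> c4 -> d4 -> e4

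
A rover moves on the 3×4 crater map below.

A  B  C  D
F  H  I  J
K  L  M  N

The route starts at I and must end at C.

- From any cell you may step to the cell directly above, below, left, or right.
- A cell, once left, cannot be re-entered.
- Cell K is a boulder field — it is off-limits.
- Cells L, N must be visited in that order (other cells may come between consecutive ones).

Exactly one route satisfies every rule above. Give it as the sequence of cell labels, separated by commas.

I, H, L, M, N, J, D, C

The waypoints must appear in the order L, N, with no cell reused.
Route from I: left 1 to H, down 1 to L, right 2 to N, up 2 to D, left 1 to C — 7 moves in all.
Check: order respected (L at step 2, N at step 4).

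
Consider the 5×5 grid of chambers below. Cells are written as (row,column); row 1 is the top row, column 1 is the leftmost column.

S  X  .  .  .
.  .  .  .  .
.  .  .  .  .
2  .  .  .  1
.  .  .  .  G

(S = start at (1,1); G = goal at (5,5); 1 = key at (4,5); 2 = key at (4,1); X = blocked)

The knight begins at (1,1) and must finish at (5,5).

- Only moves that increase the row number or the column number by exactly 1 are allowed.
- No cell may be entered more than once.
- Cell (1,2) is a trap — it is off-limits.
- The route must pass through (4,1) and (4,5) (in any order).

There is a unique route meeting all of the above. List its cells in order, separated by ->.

Moves only go right or down, so the column and row indices never decrease.
Route from (1,1): 3× down (reaching (4,1)), 4× right (reaching (4,5)), down to (5,5) — 8 moves in all.
Check: all required cells visited.

(1,1) -> (2,1) -> (3,1) -> (4,1) -> (4,2) -> (4,3) -> (4,4) -> (4,5) -> (5,5)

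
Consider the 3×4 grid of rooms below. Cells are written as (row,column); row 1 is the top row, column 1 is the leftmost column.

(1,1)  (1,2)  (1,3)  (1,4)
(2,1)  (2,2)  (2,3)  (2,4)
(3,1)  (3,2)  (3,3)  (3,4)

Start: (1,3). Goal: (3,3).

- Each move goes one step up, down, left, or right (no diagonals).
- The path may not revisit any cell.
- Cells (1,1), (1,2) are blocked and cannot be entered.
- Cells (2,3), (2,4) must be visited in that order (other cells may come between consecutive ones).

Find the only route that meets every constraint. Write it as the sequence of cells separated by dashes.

The waypoints must appear in the order (2,3), (2,4), with no cell reused.
Route from (1,3): down to (2,3), right to (2,4), down to (3,4), left to (3,3) — 4 moves in all.
Check: order respected ((2,3) at step 1, (2,4) at step 2).

(1,3) - (2,3) - (2,4) - (3,4) - (3,3)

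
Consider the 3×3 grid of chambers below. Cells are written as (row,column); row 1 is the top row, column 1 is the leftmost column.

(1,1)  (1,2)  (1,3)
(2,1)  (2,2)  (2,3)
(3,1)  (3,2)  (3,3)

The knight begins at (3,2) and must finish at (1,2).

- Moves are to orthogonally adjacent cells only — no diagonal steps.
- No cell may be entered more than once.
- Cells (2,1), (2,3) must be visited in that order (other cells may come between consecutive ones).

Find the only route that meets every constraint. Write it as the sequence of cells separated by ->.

(3,2) -> (3,1) -> (2,1) -> (2,2) -> (2,3) -> (1,3) -> (1,2)

The waypoints must appear in the order (2,1), (2,3), with no cell reused.
Route from (3,2): left to (3,1), up to (2,1), 2× right (reaching (2,3)), up to (1,3), left to (1,2) — 6 moves in all.
Check: order respected ((2,1) at step 2, (2,3) at step 4).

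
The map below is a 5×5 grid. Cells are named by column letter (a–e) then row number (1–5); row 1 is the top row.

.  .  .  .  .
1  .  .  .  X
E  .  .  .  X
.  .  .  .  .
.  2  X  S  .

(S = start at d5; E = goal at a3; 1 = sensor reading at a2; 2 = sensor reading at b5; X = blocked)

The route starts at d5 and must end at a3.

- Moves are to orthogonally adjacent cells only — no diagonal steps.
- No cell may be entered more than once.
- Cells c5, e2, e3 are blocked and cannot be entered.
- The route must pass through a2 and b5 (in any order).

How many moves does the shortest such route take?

Any route passes through a2 and b5 in some order between d5 and a3. Summing Manhattan distances along each leg and taking the cheapest ordering (d5 → b5 → a2 → a3) gives a lower bound of 2 + 4 + 1 = 7 moves.
That bound ignores the blocked cells. Measuring each leg by the fewest moves that actually steer around them (d5→b5: 4; b5→a2: 4; a2→a3: 1) raises the lower bound to 9.
The shortest route satisfying every rule uses 15 moves: d5 → d4 → d3 → d2 → d1 → c1 → b1 → a1 → a2 → b2 → b3 → b4 → b5 → a5 → a4 → a3.
The bound of 9 isn't tight here; checking systematically, no route of length 9 through 14 satisfies every constraint (on a 4-connected grid the length of any start-to-goal walk has the same parity as the Manhattan bound, so only lengths 9, 11, 13, … need checking), so 15 is the minimum.

15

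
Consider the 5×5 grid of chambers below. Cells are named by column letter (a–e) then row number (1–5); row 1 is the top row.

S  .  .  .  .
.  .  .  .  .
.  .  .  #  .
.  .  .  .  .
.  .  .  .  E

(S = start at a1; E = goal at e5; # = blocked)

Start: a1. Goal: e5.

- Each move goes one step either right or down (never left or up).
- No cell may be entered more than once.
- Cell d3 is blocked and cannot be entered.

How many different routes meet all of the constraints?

A right/down-only route from a1 to e5 makes exactly 4 down-moves and 4 right-moves in some order.
With no other constraints that would be C(8,4) = 70 routes.
Subtract routes through each blocked cell (inclusion–exclusion for overlaps): − through d3: 30 → 40.
That gives 40 routes.

40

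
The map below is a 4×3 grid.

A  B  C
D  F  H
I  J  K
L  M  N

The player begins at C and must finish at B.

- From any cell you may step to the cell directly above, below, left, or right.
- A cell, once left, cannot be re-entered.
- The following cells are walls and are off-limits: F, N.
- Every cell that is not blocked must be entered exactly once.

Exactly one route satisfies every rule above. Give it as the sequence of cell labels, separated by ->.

Need to visit all 10 open cells exactly once, starting at C and ending at B.
Cell A has only two open neighbours (D and B), so the path must pass straight through it: one of those is the cell it's entered from and the other is where it exits.
Route from C: down 2 to K, left 1 to J, down 1 to M, left 1 to L, up 3 to A, right 1 to B — 9 moves in all.
Check: all 10 open cells covered.

C -> H -> K -> J -> M -> L -> I -> D -> A -> B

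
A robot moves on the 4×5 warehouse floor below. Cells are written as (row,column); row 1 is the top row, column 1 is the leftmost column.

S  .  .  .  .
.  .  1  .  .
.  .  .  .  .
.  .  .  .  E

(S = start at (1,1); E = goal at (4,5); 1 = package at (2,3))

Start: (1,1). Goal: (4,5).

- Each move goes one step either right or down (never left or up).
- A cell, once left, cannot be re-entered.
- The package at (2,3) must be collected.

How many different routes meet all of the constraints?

A right/down-only route from (1,1) to (4,5) makes exactly 3 down-moves and 4 right-moves in some order.
With no other constraints that would be C(7,3) = 35 routes.
Split at (2,3) and multiply the segment counts: (1,1)→(2,3): 3; (2,3)→(4,5): 6; product = 18.
That gives 18 routes.

18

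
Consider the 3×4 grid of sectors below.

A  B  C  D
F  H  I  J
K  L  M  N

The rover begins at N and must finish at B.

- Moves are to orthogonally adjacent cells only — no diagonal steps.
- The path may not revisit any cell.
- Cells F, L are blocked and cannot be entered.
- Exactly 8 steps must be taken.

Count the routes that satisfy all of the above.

0

Need simple routes of exactly 8 moves from N to B (Manhattan distance 4, so 2 moves are spent on a detour and 2 undoing it).
No route satisfies every constraint, so the count is 0.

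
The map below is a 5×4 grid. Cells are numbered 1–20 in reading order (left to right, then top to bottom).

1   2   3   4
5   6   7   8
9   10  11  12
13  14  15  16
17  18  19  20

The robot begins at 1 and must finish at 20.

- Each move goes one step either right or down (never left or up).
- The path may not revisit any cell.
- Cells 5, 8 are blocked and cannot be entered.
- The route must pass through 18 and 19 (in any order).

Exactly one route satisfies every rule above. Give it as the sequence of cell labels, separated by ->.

Moves only go right or down, so the column and row indices never decrease.
Route from 1: right 1 to 2, down 4 to 18, right 2 to 20 — 7 moves in all.
Check: all required cells visited.

1 -> 2 -> 6 -> 10 -> 14 -> 18 -> 19 -> 20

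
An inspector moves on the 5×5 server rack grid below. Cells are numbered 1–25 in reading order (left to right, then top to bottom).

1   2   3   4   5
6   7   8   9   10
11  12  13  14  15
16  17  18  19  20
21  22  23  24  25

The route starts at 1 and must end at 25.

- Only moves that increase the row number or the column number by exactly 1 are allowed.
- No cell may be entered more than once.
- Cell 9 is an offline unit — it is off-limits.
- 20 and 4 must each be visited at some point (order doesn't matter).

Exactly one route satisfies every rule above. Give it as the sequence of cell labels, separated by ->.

Moves only go right or down, so the column and row indices never decrease.
Route from 1: right 4 to 5, down 4 to 25 — 8 moves in all.
Check: all required cells visited.

1 -> 2 -> 3 -> 4 -> 5 -> 10 -> 15 -> 20 -> 25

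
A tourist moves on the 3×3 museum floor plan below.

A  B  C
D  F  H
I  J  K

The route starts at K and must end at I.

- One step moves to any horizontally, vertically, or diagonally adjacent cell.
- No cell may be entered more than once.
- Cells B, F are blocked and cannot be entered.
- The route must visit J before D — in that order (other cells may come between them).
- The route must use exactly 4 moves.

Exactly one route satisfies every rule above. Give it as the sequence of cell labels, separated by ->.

The waypoints must appear in the order J, D, with no cell reused.
Route from K: up 1 to H, down-left 1 to J, up-left 1 to D, down 1 to I — 4 moves in all.
Check: order respected (J at step 2, D at step 3); 4 moves as required.

K -> H -> J -> D -> I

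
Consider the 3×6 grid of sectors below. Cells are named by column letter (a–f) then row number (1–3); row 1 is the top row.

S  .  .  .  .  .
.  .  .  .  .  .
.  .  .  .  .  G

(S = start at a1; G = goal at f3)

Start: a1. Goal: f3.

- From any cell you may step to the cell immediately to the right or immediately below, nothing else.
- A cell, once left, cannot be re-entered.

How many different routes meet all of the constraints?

A right/down-only route from a1 to f3 makes exactly 2 down-moves and 5 right-moves in some order.
With no other constraints that would be C(7,2) = 21 routes.
That gives 21 routes.

21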